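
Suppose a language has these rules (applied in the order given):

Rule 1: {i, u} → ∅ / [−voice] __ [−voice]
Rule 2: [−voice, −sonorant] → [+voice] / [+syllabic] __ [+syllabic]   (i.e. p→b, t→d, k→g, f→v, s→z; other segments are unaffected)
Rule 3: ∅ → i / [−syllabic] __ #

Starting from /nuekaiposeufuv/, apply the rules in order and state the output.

Rule 1 (high vowel syncope): no segment meets the environment; /nuekaiposeufuv/ is unchanged.
Rule 2 (intervocalic voicing): /k/ is a voiceless obstruent between vowels /e/ and /a/, so it voices to [g]. /p/ is a voiceless obstruent between vowels /i/ and /o/, so it voices to [b]. /s/ is a voiceless obstruent between vowels /o/ and /e/, so it voices to [z]. /f/ is a voiceless obstruent between vowels /u/ and /u/, so it voices to [v]. /nuekaiposeufuv/ → nuegaibozeuvuv.
Rule 3 (final i-epenthesis): the form ends in the consonant /v/, so [i] is inserted word-finally. /nuegaibozeuvuv/ → nuegaibozeuvuvi.

nuegaibozeuvuvi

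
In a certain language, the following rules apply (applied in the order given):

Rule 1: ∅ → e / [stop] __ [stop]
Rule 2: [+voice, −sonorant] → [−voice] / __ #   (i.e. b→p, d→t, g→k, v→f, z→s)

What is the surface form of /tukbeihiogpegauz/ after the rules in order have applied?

tukebeihiogepegaus

Rule 1 (stop-cluster e-epenthesis): /k/ and /b/ form a stop–stop cluster, so [e] is inserted between them. /g/ and /p/ form a stop–stop cluster, so [e] is inserted between them. /tukbeihiogpegauz/ → tukebeihiogepegauz.
Rule 2 (final devoicing): /z/ is a voiced obstruent in word-final position, so it devoices to [s]. /tukebeihiogepegauz/ → tukebeihiogepegaus.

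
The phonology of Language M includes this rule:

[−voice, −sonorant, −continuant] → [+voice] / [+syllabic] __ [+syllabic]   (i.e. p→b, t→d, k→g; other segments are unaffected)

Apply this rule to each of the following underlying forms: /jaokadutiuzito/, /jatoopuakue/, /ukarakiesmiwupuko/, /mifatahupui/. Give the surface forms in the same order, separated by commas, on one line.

/jaokadutiuzito/: /k/ is a voiceless stop between vowels /o/ and /a/, so it voices to [g]. /t/ is a voiceless stop between vowels /u/ and /i/, so it voices to [d]. /t/ is a voiceless stop between vowels /i/ and /o/, so it voices to [d]. → [jaogadudiuzido].
/jatoopuakue/: /t/ is a voiceless stop between vowels /a/ and /o/, so it voices to [d]. /p/ is a voiceless stop between vowels /o/ and /u/, so it voices to [b]. /k/ is a voiceless stop between vowels /a/ and /u/, so it voices to [g]. → [jadoobuague].
/ukarakiesmiwupuko/: /k/ is a voiceless stop between vowels /u/ and /a/, so it voices to [g]. /k/ is a voiceless stop between vowels /a/ and /i/, so it voices to [g]. /p/ is a voiceless stop between vowels /u/ and /u/, so it voices to [b]. /k/ is a voiceless stop between vowels /u/ and /o/, so it voices to [g]. → [ugaragiesmiwubugo].
/mifatahupui/: /t/ is a voiceless stop between vowels /a/ and /a/, so it voices to [d]. /p/ is a voiceless stop between vowels /u/ and /u/, so it voices to [b]. → [mifadahubui].

jaogadudiuzido, jadoobuague, ugaragiesmiwubugo, mifadahubui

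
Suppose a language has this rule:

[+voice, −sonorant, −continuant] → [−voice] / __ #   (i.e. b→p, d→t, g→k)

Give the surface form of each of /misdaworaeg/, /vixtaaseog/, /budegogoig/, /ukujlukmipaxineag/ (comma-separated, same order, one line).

misdaworaek, vixtaaseok, budegogoik, ukujlukmipaxineak

/misdaworaeg/: /g/ is a voiced stop in word-final position, so it devoices to [k]. → [misdaworaek].
/vixtaaseog/: /g/ is a voiced stop in word-final position, so it devoices to [k]. → [vixtaaseok].
/budegogoig/: /g/ is a voiced stop in word-final position, so it devoices to [k]. → [budegogoik].
/ukujlukmipaxineag/: /g/ is a voiced stop in word-final position, so it devoices to [k]. → [ukujlukmipaxineak].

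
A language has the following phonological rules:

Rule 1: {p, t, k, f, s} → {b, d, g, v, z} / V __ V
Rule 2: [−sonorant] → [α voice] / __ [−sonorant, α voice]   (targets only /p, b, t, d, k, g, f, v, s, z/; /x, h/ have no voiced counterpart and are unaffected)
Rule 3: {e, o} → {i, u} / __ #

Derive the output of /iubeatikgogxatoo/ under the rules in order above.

Rule 1 (intervocalic voicing): /t/ is a voiceless obstruent between vowels /a/ and /i/, so it voices to [d]. /t/ is a voiceless obstruent between vowels /a/ and /o/, so it voices to [d]. /iubeatikgogxatoo/ → iubeadikgogxadoo.
Rule 2 (regressive voicing assimilation): /k/ precedes the voiced obstruent /g/, so it voices to [g] by assimilation. /g/ precedes the voiceless obstruent /x/, so it devoices to [k] by assimilation. /iubeadikgogxadoo/ → iubeadiggokxadoo.
Rule 3 (final vowel raising): /o/ is a mid vowel in word-final position, so it raises to [u]. /iubeadiggokxadoo/ → iubeadiggokxadou.

iubeadiggokxadou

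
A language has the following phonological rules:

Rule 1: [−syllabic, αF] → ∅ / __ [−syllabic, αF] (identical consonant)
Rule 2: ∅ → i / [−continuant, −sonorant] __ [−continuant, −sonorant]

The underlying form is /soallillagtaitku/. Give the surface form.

soalilagitaitiku

Rule 1 (degemination): /ll/ is a geminate; the first /l/ deletes. /ll/ is a geminate; the first /l/ deletes. /soallillagtaitku/ → soalilagtaitku.
Rule 2 (stop-cluster i-epenthesis): /g/ and /t/ form a stop–stop cluster, so [i] is inserted between them. /t/ and /k/ form a stop–stop cluster, so [i] is inserted between them. /soalilagtaitku/ → soalilagitaitiku.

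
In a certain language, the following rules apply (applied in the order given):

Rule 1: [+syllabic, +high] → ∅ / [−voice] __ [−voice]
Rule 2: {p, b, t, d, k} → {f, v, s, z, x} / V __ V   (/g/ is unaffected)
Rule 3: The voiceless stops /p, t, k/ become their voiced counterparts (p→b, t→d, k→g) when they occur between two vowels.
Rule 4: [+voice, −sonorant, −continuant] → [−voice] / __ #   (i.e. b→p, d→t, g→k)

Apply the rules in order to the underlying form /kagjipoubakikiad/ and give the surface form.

kagjifouvakkiat

Rule 1 (high vowel syncope): /i/ is a high vowel flanked by voiceless consonants /k/ and /k/, so it deletes. /kagjipoubakikiad/ → kagjipoubakkiad.
Rule 2 (intervocalic spirantization): /p/ is a stop between vowels /i/ and /o/, so it spirantizes to the fricative [f]. /b/ is a stop between vowels /u/ and /a/, so it spirantizes to the fricative [v]. /kagjipoubakkiad/ → kagjifouvakkiad.
Rule 3 (intervocalic voicing): no segment meets the environment; /kagjifouvakkiad/ is unchanged.
Rule 4 (final devoicing): /d/ is a voiced stop in word-final position, so it devoices to [t]. /kagjifouvakkiad/ → kagjifouvakkiat.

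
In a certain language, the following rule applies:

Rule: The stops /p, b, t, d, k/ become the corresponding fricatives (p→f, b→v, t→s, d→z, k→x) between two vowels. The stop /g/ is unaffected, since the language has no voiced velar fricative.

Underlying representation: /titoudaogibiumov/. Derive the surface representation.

tisouzaogiviumov

/t/ is a stop between vowels /i/ and /o/, so it spirantizes to the fricative [s].
/d/ is a stop between vowels /u/ and /a/, so it spirantizes to the fricative [z].
/b/ is a stop between vowels /i/ and /i/, so it spirantizes to the fricative [v].
Surface form: [tisouzaogiviumov].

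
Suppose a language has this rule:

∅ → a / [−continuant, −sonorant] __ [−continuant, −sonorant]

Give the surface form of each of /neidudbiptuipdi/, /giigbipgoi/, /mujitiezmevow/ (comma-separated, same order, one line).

/neidudbiptuipdi/: /d/ and /b/ form a stop–stop cluster, so [a] is inserted between them. /p/ and /t/ form a stop–stop cluster, so [a] is inserted between them. /p/ and /d/ form a stop–stop cluster, so [a] is inserted between them. → [neidudabipatuipadi].
/giigbipgoi/: /g/ and /b/ form a stop–stop cluster, so [a] is inserted between them. /p/ and /g/ form a stop–stop cluster, so [a] is inserted between them. → [giigabipagoi].
/mujitiezmevow/: the rule's environment is not met; surfaces unchanged as [mujitiezmevow].

neidudabipatuipadi, giigabipagoi, mujitiezmevow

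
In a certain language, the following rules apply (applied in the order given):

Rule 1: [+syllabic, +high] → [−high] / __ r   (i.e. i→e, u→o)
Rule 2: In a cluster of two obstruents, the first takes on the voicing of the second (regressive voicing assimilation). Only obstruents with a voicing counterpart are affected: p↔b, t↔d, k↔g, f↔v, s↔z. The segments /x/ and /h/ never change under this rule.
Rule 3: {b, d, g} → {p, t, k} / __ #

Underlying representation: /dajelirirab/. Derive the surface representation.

dajelererap

Rule 1 (pre-rhotic lowering): /i/ is a high vowel immediately before /r/, so it lowers to [e]. /i/ is a high vowel immediately before /r/, so it lowers to [e]. /dajelirirab/ → dajelererab.
Rule 2 (regressive voicing assimilation): no segment meets the environment; /dajelererab/ is unchanged.
Rule 3 (final devoicing): /b/ is a voiced stop in word-final position, so it devoices to [p]. /dajelererab/ → dajelererap.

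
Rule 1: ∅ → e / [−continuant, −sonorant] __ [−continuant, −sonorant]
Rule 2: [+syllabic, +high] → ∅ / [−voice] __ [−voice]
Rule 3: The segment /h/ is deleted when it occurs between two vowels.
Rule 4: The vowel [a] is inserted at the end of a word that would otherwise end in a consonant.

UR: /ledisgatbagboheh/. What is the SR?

Rule 1 (stop-cluster e-epenthesis): /t/ and /b/ form a stop–stop cluster, so [e] is inserted between them. /g/ and /b/ form a stop–stop cluster, so [e] is inserted between them. /ledisgatbagboheh/ → ledisgatebageboheh.
Rule 2 (high vowel syncope): no segment meets the environment; /ledisgatebageboheh/ is unchanged.
Rule 3 (intervocalic h-deletion): /h/ occurs between vowels /o/ and /e/, so it deletes. /ledisgatebageboheh/ → ledisgatebageboeh.
Rule 4 (final a-epenthesis): the form ends in the consonant /h/, so [a] is inserted word-finally. /ledisgatebageboeh/ → ledisgatebageboeha.

ledisgatebageboeha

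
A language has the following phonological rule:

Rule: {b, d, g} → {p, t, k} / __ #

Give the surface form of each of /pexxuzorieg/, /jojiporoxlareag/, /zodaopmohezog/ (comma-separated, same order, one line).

pexxuzoriek, jojiporoxlareak, zodaopmohezok

/pexxuzorieg/: /g/ is a voiced stop in word-final position, so it devoices to [k]. → [pexxuzoriek].
/jojiporoxlareag/: /g/ is a voiced stop in word-final position, so it devoices to [k]. → [jojiporoxlareak].
/zodaopmohezog/: /g/ is a voiced stop in word-final position, so it devoices to [k]. → [zodaopmohezok].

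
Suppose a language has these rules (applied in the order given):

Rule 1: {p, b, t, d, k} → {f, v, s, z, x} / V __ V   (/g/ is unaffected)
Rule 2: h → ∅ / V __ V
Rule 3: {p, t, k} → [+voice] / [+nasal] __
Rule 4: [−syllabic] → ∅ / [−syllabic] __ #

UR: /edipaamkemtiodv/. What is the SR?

Rule 1 (intervocalic spirantization): /d/ is a stop between vowels /e/ and /i/, so it spirantizes to the fricative [z]. /p/ is a stop between vowels /i/ and /a/, so it spirantizes to the fricative [f]. /edipaamkemtiodv/ → ezifaamkemtiodv.
Rule 2 (intervocalic h-deletion): no segment meets the environment; /ezifaamkemtiodv/ is unchanged.
Rule 3 (post-nasal voicing): /k/ is a voiceless stop immediately after the nasal /m/, so it voices to [g]. /t/ is a voiceless stop immediately after the nasal /m/, so it voices to [d]. /ezifaamkemtiodv/ → ezifaamgemdiodv.
Rule 4 (final cluster simplification): /v/ is the second consonant of a word-final cluster /dv/, so it deletes. /ezifaamgemdiodv/ → ezifaamgemdiod.

ezifaamgemdiod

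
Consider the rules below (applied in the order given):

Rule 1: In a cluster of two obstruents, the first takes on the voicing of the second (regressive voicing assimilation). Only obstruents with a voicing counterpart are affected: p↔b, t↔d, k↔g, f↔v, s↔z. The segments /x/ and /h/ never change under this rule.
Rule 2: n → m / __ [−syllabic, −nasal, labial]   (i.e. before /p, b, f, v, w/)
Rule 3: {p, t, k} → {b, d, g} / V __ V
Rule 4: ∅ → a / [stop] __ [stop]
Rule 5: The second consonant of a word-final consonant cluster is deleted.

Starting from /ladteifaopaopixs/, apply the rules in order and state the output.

Rule 1 (regressive voicing assimilation): /d/ precedes the voiceless obstruent /t/, so it devoices to [t] by assimilation. /ladteifaopaopixs/ → latteifaopaopixs.
Rule 2 (nasal place assimilation): no segment meets the environment; /latteifaopaopixs/ is unchanged.
Rule 3 (intervocalic voicing): /p/ is a voiceless stop between vowels /o/ and /a/, so it voices to [b]. /p/ is a voiceless stop between vowels /o/ and /i/, so it voices to [b]. /latteifaopaopixs/ → latteifaobaobixs.
Rule 4 (stop-cluster a-epenthesis): /t/ and /t/ form a stop–stop cluster, so [a] is inserted between them. /latteifaobaobixs/ → latateifaobaobixs.
Rule 5 (final cluster simplification): /s/ is the second consonant of a word-final cluster /xs/, so it deletes. /latateifaobaobixs/ → latateifaobaobix.

latateifaobaobix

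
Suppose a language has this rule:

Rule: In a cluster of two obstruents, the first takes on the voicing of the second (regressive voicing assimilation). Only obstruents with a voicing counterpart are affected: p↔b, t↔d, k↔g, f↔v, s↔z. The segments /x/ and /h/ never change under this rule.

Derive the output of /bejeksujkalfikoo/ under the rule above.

No segment of /bejeksujkalfikoo/ meets the structural description of the rule, so the form surfaces unchanged.

bejeksujkalfikoo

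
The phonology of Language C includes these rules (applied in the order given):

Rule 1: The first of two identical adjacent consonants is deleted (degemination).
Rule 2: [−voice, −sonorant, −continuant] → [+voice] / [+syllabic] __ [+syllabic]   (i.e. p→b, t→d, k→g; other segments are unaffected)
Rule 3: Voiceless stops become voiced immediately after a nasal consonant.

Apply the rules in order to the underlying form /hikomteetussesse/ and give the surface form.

Rule 1 (degemination): /ss/ is a geminate; the first /s/ deletes. /ss/ is a geminate; the first /s/ deletes. /hikomteetussesse/ → hikomteetusese.
Rule 2 (intervocalic voicing): /k/ is a voiceless stop between vowels /i/ and /o/, so it voices to [g]. /t/ is a voiceless stop between vowels /e/ and /u/, so it voices to [d]. /hikomteetusese/ → higomteedusese.
Rule 3 (post-nasal voicing): /t/ is a voiceless stop immediately after the nasal /m/, so it voices to [d]. /higomteedusese/ → higomdeedusese.

higomdeedusese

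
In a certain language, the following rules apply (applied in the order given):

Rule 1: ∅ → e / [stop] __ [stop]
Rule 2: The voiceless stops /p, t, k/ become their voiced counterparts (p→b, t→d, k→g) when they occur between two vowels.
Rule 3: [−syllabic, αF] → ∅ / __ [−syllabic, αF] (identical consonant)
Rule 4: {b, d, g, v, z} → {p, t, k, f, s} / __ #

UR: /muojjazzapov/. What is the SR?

muojazabof

Rule 1 (stop-cluster e-epenthesis): no segment meets the environment; /muojjazzapov/ is unchanged.
Rule 2 (intervocalic voicing): /p/ is a voiceless stop between vowels /a/ and /o/, so it voices to [b]. /muojjazzapov/ → muojjazzabov.
Rule 3 (degemination): /jj/ is a geminate; the first /j/ deletes. /zz/ is a geminate; the first /z/ deletes. /muojjazzabov/ → muojazabov.
Rule 4 (final devoicing): /v/ is a voiced obstruent in word-final position, so it devoices to [f]. /muojazabov/ → muojazabof.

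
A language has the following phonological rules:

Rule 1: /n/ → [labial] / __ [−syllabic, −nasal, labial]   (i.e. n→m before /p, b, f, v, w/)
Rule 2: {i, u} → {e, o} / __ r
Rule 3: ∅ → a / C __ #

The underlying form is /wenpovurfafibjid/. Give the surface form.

Rule 1 (nasal place assimilation): /n/ precedes the labial consonant /p/, so it assimilates in place to [m]. /wenpovurfafibjid/ → wempovurfafibjid.
Rule 2 (pre-rhotic lowering): /u/ is a high vowel immediately before /r/, so it lowers to [o]. /wempovurfafibjid/ → wempovorfafibjid.
Rule 3 (final a-epenthesis): the form ends in the consonant /d/, so [a] is inserted word-finally. /wempovorfafibjid/ → wempovorfafibjida.

wempovorfafibjida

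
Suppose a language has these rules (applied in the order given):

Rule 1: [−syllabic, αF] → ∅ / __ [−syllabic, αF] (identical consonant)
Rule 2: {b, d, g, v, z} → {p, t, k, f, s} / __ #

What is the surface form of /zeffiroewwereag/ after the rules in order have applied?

zefiroewereak

Rule 1 (degemination): /ff/ is a geminate; the first /f/ deletes. /ww/ is a geminate; the first /w/ deletes. /zeffiroewwereag/ → zefiroewereag.
Rule 2 (final devoicing): /g/ is a voiced obstruent in word-final position, so it devoices to [k]. /zefiroewereag/ → zefiroewereak.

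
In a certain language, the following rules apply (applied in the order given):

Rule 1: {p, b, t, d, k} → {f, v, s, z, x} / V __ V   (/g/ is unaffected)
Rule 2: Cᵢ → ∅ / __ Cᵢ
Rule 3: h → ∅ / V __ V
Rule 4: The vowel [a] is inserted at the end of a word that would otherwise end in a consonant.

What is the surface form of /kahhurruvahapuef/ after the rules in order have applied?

kauruvaafuefa

Rule 1 (intervocalic spirantization): /p/ is a stop between vowels /a/ and /u/, so it spirantizes to the fricative [f]. /kahhurruvahapuef/ → kahhurruvahafuef.
Rule 2 (degemination): /hh/ is a geminate; the first /h/ deletes. /rr/ is a geminate; the first /r/ deletes. /kahhurruvahafuef/ → kahuruvahafuef.
Rule 3 (intervocalic h-deletion): /h/ occurs between vowels /a/ and /u/, so it deletes. /h/ occurs between vowels /a/ and /a/, so it deletes. /kahuruvahafuef/ → kauruvaafuef.
Rule 4 (final a-epenthesis): the form ends in the consonant /f/, so [a] is inserted word-finally. /kauruvaafuef/ → kauruvaafuefa.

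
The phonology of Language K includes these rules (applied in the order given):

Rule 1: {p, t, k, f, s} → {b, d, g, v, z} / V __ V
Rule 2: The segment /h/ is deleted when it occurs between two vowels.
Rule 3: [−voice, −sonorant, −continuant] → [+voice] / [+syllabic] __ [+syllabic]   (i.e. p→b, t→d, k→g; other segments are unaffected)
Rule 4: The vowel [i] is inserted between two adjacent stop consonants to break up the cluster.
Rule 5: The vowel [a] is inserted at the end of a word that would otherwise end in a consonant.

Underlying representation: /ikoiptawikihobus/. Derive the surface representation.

Rule 1 (intervocalic voicing): /k/ is a voiceless obstruent between vowels /i/ and /o/, so it voices to [g]. /k/ is a voiceless obstruent between vowels /i/ and /i/, so it voices to [g]. /ikoiptawikihobus/ → igoiptawigihobus.
Rule 2 (intervocalic h-deletion): /h/ occurs between vowels /i/ and /o/, so it deletes. /igoiptawigihobus/ → igoiptawigiobus.
Rule 3 (intervocalic voicing): no segment meets the environment; /igoiptawigiobus/ is unchanged.
Rule 4 (stop-cluster i-epenthesis): /p/ and /t/ form a stop–stop cluster, so [i] is inserted between them. /igoiptawigiobus/ → igoipitawigiobus.
Rule 5 (final a-epenthesis): the form ends in the consonant /s/, so [a] is inserted word-finally. /igoipitawigiobus/ → igoipitawigiobusa.

igoipitawigiobusa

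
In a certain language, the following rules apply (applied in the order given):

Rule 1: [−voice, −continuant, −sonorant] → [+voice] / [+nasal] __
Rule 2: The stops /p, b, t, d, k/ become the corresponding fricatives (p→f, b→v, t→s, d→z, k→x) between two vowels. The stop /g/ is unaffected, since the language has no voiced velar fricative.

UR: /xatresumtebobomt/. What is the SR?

Rule 1 (post-nasal voicing): /t/ is a voiceless stop immediately after the nasal /m/, so it voices to [d]. /t/ is a voiceless stop immediately after the nasal /m/, so it voices to [d]. /xatresumtebobomt/ → xatresumdebobomd.
Rule 2 (intervocalic spirantization): /b/ is a stop between vowels /e/ and /o/, so it spirantizes to the fricative [v]. /b/ is a stop between vowels /o/ and /o/, so it spirantizes to the fricative [v]. /xatresumdebobomd/ → xatresumdevovomd.

xatresumdevovomd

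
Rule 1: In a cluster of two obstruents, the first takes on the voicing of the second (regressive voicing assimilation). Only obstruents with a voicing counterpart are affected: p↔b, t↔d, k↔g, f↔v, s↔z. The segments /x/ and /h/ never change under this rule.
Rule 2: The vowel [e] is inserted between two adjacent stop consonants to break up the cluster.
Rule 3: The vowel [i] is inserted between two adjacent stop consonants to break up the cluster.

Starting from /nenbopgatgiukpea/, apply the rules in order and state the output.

Rule 1 (regressive voicing assimilation): /p/ precedes the voiced obstruent /g/, so it voices to [b] by assimilation. /t/ precedes the voiced obstruent /g/, so it voices to [d] by assimilation. /nenbopgatgiukpea/ → nenbobgadgiukpea.
Rule 2 (stop-cluster e-epenthesis): /b/ and /g/ form a stop–stop cluster, so [e] is inserted between them. /d/ and /g/ form a stop–stop cluster, so [e] is inserted between them. /k/ and /p/ form a stop–stop cluster, so [e] is inserted between them. /nenbobgadgiukpea/ → nenbobegadegiukepea.
Rule 3 (stop-cluster i-epenthesis): no segment meets the environment; /nenbobegadegiukepea/ is unchanged.

nenbobegadegiukepea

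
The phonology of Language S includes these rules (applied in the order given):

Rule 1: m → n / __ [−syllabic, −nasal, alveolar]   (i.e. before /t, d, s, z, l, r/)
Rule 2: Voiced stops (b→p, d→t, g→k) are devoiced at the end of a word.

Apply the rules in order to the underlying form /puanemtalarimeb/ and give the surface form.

Rule 1 (nasal place assimilation): /m/ precedes the alveolar consonant /t/, so it assimilates in place to [n]. /puanemtalarimeb/ → puanentalarimeb.
Rule 2 (final devoicing): /b/ is a voiced stop in word-final position, so it devoices to [p]. /puanentalarimeb/ → puanentalarimep.

puanentalarimep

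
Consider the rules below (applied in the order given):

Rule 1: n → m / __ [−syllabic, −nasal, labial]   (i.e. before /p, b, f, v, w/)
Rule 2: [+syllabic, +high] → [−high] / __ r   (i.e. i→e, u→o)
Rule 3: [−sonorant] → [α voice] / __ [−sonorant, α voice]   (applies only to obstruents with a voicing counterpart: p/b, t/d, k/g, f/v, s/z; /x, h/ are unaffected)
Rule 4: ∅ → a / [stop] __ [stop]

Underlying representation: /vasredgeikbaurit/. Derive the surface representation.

Rule 1 (nasal place assimilation): no segment meets the environment; /vasredgeikbaurit/ is unchanged.
Rule 2 (pre-rhotic lowering): /u/ is a high vowel immediately before /r/, so it lowers to [o]. /vasredgeikbaurit/ → vasredgeikbaorit.
Rule 3 (regressive voicing assimilation): /k/ precedes the voiced obstruent /b/, so it voices to [g] by assimilation. /vasredgeikbaorit/ → vasredgeigbaorit.
Rule 4 (stop-cluster a-epenthesis): /d/ and /g/ form a stop–stop cluster, so [a] is inserted between them. /g/ and /b/ form a stop–stop cluster, so [a] is inserted between them. /vasredgeigbaorit/ → vasredageigabaorit.

vasredageigabaorit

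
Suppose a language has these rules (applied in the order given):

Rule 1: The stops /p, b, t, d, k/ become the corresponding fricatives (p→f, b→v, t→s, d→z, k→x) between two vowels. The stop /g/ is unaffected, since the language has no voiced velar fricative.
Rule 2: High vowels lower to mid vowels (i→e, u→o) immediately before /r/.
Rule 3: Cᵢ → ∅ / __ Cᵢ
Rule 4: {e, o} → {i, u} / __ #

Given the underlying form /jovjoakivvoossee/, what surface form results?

jovjoaxivoosei

Rule 1 (intervocalic spirantization): /k/ is a stop between vowels /a/ and /i/, so it spirantizes to the fricative [x]. /jovjoakivvoossee/ → jovjoaxivvoossee.
Rule 2 (pre-rhotic lowering): no segment meets the environment; /jovjoaxivvoossee/ is unchanged.
Rule 3 (degemination): /vv/ is a geminate; the first /v/ deletes. /ss/ is a geminate; the first /s/ deletes. /jovjoaxivvoossee/ → jovjoaxivoosee.
Rule 4 (final vowel raising): /e/ is a mid vowel in word-final position, so it raises to [i]. /jovjoaxivoosee/ → jovjoaxivoosei.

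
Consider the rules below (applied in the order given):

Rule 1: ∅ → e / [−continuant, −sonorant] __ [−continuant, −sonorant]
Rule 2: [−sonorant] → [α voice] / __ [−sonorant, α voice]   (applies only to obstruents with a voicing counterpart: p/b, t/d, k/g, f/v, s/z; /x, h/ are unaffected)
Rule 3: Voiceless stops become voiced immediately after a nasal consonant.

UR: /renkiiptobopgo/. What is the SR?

Rule 1 (stop-cluster e-epenthesis): /p/ and /t/ form a stop–stop cluster, so [e] is inserted between them. /p/ and /g/ form a stop–stop cluster, so [e] is inserted between them. /renkiiptobopgo/ → renkiipetobopego.
Rule 2 (regressive voicing assimilation): no segment meets the environment; /renkiipetobopego/ is unchanged.
Rule 3 (post-nasal voicing): /k/ is a voiceless stop immediately after the nasal /n/, so it voices to [g]. /renkiipetobopego/ → rengiipetobopego.

rengiipetobopego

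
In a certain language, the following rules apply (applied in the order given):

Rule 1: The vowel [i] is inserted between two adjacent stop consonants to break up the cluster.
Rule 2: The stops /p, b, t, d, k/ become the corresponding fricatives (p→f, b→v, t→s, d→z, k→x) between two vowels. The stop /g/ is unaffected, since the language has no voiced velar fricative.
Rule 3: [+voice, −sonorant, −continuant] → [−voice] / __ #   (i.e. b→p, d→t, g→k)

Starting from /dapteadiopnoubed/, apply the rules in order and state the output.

dafiseaziopnouvet

Rule 1 (stop-cluster i-epenthesis): /p/ and /t/ form a stop–stop cluster, so [i] is inserted between them. /dapteadiopnoubed/ → dapiteadiopnoubed.
Rule 2 (intervocalic spirantization): /p/ is a stop between vowels /a/ and /i/, so it spirantizes to the fricative [f]. /t/ is a stop between vowels /i/ and /e/, so it spirantizes to the fricative [s]. /d/ is a stop between vowels /a/ and /i/, so it spirantizes to the fricative [z]. /b/ is a stop between vowels /u/ and /e/, so it spirantizes to the fricative [v]. /dapiteadiopnoubed/ → dafiseaziopnouved.
Rule 3 (final devoicing): /d/ is a voiced stop in word-final position, so it devoices to [t]. /dafiseaziopnouved/ → dafiseaziopnouvet.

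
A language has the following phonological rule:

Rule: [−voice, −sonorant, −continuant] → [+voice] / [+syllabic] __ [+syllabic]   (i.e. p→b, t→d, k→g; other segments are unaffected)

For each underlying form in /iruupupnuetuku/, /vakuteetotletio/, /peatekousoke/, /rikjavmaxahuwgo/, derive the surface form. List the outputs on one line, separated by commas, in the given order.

iruubupnuedugu, vagudeedotledio, peadegousoge, rikjavmaxahuwgo

/iruupupnuetuku/: /p/ is a voiceless stop between vowels /u/ and /u/, so it voices to [b]. /t/ is a voiceless stop between vowels /e/ and /u/, so it voices to [d]. /k/ is a voiceless stop between vowels /u/ and /u/, so it voices to [g]. → [iruubupnuedugu].
/vakuteetotletio/: /k/ is a voiceless stop between vowels /a/ and /u/, so it voices to [g]. /t/ is a voiceless stop between vowels /u/ and /e/, so it voices to [d]. /t/ is a voiceless stop between vowels /e/ and /o/, so it voices to [d]. /t/ is a voiceless stop between vowels /e/ and /i/, so it voices to [d]. → [vagudeedotledio].
/peatekousoke/: /t/ is a voiceless stop between vowels /a/ and /e/, so it voices to [d]. /k/ is a voiceless stop between vowels /e/ and /o/, so it voices to [g]. /k/ is a voiceless stop between vowels /o/ and /e/, so it voices to [g]. → [peadegousoge].
/rikjavmaxahuwgo/: the rule's environment is not met; surfaces unchanged as [rikjavmaxahuwgo].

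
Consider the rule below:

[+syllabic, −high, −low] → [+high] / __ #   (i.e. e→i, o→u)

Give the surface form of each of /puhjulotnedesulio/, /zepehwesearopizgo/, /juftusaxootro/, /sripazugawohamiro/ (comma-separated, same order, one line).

puhjulotnedesuliu, zepehwesearopizgu, juftusaxootru, sripazugawohamiru

/puhjulotnedesulio/: /o/ is a mid vowel in word-final position, so it raises to [u]. → [puhjulotnedesuliu].
/zepehwesearopizgo/: /o/ is a mid vowel in word-final position, so it raises to [u]. → [zepehwesearopizgu].
/juftusaxootro/: /o/ is a mid vowel in word-final position, so it raises to [u]. → [juftusaxootru].
/sripazugawohamiro/: /o/ is a mid vowel in word-final position, so it raises to [u]. → [sripazugawohamiru].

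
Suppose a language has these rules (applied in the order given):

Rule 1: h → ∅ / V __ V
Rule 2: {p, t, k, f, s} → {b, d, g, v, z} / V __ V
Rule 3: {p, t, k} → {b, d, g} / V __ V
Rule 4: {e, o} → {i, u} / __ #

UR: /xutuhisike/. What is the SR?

Rule 1 (intervocalic h-deletion): /h/ occurs between vowels /u/ and /i/, so it deletes. /xutuhisike/ → xutuisike.
Rule 2 (intervocalic voicing): /t/ is a voiceless obstruent between vowels /u/ and /u/, so it voices to [d]. /s/ is a voiceless obstruent between vowels /i/ and /i/, so it voices to [z]. /k/ is a voiceless obstruent between vowels /i/ and /e/, so it voices to [g]. /xutuisike/ → xuduizige.
Rule 3 (intervocalic voicing): no segment meets the environment; /xuduizige/ is unchanged.
Rule 4 (final vowel raising): /e/ is a mid vowel in word-final position, so it raises to [i]. /xuduizige/ → xuduizigi.

xuduizigi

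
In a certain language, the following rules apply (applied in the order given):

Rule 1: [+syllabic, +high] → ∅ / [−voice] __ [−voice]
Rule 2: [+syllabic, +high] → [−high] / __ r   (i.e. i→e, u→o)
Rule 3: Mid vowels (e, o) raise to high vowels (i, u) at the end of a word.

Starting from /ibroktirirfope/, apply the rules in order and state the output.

Rule 1 (high vowel syncope): no segment meets the environment; /ibroktirirfope/ is unchanged.
Rule 2 (pre-rhotic lowering): /i/ is a high vowel immediately before /r/, so it lowers to [e]. /i/ is a high vowel immediately before /r/, so it lowers to [e]. /ibroktirirfope/ → ibroktererfope.
Rule 3 (final vowel raising): /e/ is a mid vowel in word-final position, so it raises to [i]. /ibroktererfope/ → ibroktererfopi.

ibroktererfopi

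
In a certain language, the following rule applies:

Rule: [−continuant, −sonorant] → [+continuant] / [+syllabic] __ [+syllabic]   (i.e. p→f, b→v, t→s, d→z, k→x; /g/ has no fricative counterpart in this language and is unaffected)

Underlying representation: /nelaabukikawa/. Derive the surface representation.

/b/ is a stop between vowels /a/ and /u/, so it spirantizes to the fricative [v].
/k/ is a stop between vowels /u/ and /i/, so it spirantizes to the fricative [x].
/k/ is a stop between vowels /i/ and /a/, so it spirantizes to the fricative [x].
Surface form: [nelaavuxixawa].

nelaavuxixawa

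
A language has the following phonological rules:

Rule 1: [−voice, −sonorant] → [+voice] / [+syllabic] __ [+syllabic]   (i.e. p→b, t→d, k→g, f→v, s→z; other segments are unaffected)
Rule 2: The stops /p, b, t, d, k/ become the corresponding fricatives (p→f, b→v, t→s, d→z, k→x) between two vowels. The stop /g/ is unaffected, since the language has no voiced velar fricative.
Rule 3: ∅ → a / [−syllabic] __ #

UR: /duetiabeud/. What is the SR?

Rule 1 (intervocalic voicing): /t/ is a voiceless obstruent between vowels /e/ and /i/, so it voices to [d]. /duetiabeud/ → duediabeud.
Rule 2 (intervocalic spirantization): /d/ is a stop between vowels /e/ and /i/, so it spirantizes to the fricative [z]. /b/ is a stop between vowels /a/ and /e/, so it spirantizes to the fricative [v]. /duediabeud/ → dueziaveud.
Rule 3 (final a-epenthesis): the form ends in the consonant /d/, so [a] is inserted word-finally. /dueziaveud/ → dueziaveuda.

dueziaveuda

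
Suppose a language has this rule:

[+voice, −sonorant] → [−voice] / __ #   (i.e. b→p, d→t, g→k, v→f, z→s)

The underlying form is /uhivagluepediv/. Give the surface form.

uhivagluepedif

/v/ is a voiced obstruent in word-final position, so it devoices to [f].
The other instances of /v/, /g/, /d/ do not occur in the required environment and remain unchanged.
Surface form: [uhivagluepedif].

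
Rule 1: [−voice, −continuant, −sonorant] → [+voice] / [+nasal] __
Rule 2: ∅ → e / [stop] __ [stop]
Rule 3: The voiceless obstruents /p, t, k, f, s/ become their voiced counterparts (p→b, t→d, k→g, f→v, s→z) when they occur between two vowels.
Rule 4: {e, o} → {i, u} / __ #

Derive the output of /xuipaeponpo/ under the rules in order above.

Rule 1 (post-nasal voicing): /p/ is a voiceless stop immediately after the nasal /n/, so it voices to [b]. /xuipaeponpo/ → xuipaeponbo.
Rule 2 (stop-cluster e-epenthesis): no segment meets the environment; /xuipaeponbo/ is unchanged.
Rule 3 (intervocalic voicing): /p/ is a voiceless obstruent between vowels /i/ and /a/, so it voices to [b]. /p/ is a voiceless obstruent between vowels /e/ and /o/, so it voices to [b]. /xuipaeponbo/ → xuibaebonbo.
Rule 4 (final vowel raising): /o/ is a mid vowel in word-final position, so it raises to [u]. /xuibaebonbo/ → xuibaebonbu.

xuibaebonbu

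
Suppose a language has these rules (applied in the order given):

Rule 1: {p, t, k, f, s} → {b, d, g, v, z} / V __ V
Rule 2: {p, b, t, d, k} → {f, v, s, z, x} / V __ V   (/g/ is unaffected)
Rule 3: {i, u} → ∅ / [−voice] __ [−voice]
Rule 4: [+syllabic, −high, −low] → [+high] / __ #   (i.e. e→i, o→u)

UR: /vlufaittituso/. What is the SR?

Rule 1 (intervocalic voicing): /f/ is a voiceless obstruent between vowels /u/ and /a/, so it voices to [v]. /t/ is a voiceless obstruent between vowels /i/ and /u/, so it voices to [d]. /s/ is a voiceless obstruent between vowels /u/ and /o/, so it voices to [z]. /vlufaittituso/ → vluvaittiduzo.
Rule 2 (intervocalic spirantization): /d/ is a stop between vowels /i/ and /u/, so it spirantizes to the fricative [z]. /vluvaittiduzo/ → vluvaittizuzo.
Rule 3 (high vowel syncope): no segment meets the environment; /vluvaittizuzo/ is unchanged.
Rule 4 (final vowel raising): /o/ is a mid vowel in word-final position, so it raises to [u]. /vluvaittizuzo/ → vluvaittizuzu.

vluvaittizuzu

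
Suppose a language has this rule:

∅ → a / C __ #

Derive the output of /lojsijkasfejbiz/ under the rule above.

lojsijkasfejbiza

the form ends in the consonant /z/, so [a] is inserted word-finally.
Surface form: [lojsijkasfejbiza].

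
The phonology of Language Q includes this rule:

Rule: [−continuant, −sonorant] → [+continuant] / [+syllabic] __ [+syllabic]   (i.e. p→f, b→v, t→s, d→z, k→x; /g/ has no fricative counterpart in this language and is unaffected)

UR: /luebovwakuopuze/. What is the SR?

luevovwaxuofuze

/b/ is a stop between vowels /e/ and /o/, so it spirantizes to the fricative [v].
/k/ is a stop between vowels /a/ and /u/, so it spirantizes to the fricative [x].
/p/ is a stop between vowels /o/ and /u/, so it spirantizes to the fricative [f].
Surface form: [luevovwaxuofuze].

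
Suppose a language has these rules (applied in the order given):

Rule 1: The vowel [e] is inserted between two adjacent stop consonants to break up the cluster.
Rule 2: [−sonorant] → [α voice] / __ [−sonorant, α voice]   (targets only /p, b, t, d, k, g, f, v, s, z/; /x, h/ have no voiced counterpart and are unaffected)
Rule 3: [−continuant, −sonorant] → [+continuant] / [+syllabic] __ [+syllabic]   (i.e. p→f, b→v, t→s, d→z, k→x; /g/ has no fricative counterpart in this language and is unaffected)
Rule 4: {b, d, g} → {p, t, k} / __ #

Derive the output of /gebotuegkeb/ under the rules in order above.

gevosuegexep

Rule 1 (stop-cluster e-epenthesis): /g/ and /k/ form a stop–stop cluster, so [e] is inserted between them. /gebotuegkeb/ → gebotuegekeb.
Rule 2 (regressive voicing assimilation): no segment meets the environment; /gebotuegekeb/ is unchanged.
Rule 3 (intervocalic spirantization): /b/ is a stop between vowels /e/ and /o/, so it spirantizes to the fricative [v]. /t/ is a stop between vowels /o/ and /u/, so it spirantizes to the fricative [s]. /k/ is a stop between vowels /e/ and /e/, so it spirantizes to the fricative [x]. /gebotuegekeb/ → gevosuegexeb.
Rule 4 (final devoicing): /b/ is a voiced stop in word-final position, so it devoices to [p]. /gevosuegexeb/ → gevosuegexep.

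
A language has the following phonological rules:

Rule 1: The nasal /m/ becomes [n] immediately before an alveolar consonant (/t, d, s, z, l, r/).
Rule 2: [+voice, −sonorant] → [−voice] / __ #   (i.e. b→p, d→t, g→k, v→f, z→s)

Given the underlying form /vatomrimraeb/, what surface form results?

vatonrinraep

Rule 1 (nasal place assimilation): /m/ precedes the alveolar consonant /r/, so it assimilates in place to [n]. /m/ precedes the alveolar consonant /r/, so it assimilates in place to [n]. /vatomrimraeb/ → vatonrinraeb.
Rule 2 (final devoicing): /b/ is a voiced obstruent in word-final position, so it devoices to [p]. /vatonrinraeb/ → vatonrinraep.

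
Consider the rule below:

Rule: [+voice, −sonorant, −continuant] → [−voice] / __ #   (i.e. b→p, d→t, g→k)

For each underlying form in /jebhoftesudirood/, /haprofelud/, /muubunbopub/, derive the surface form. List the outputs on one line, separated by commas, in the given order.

/jebhoftesudirood/: /d/ is a voiced stop in word-final position, so it devoices to [t]. → [jebhoftesudiroot].
/haprofelud/: /d/ is a voiced stop in word-final position, so it devoices to [t]. → [haprofelut].
/muubunbopub/: /b/ is a voiced stop in word-final position, so it devoices to [p]. → [muubunbopup].

jebhoftesudiroot, haprofelut, muubunbopup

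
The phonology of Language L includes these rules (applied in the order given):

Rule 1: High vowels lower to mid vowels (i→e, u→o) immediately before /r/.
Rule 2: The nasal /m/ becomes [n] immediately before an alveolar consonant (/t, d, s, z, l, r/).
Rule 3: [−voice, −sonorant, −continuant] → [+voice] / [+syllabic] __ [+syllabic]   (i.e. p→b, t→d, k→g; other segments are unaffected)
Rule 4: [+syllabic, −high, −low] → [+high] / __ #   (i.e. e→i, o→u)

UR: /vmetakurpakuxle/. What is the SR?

vmedagorpaguxli

Rule 1 (pre-rhotic lowering): /u/ is a high vowel immediately before /r/, so it lowers to [o]. /vmetakurpakuxle/ → vmetakorpakuxle.
Rule 2 (nasal place assimilation): no segment meets the environment; /vmetakorpakuxle/ is unchanged.
Rule 3 (intervocalic voicing): /t/ is a voiceless stop between vowels /e/ and /a/, so it voices to [d]. /k/ is a voiceless stop between vowels /a/ and /o/, so it voices to [g]. /k/ is a voiceless stop between vowels /a/ and /u/, so it voices to [g]. /vmetakorpakuxle/ → vmedagorpaguxle.
Rule 4 (final vowel raising): /e/ is a mid vowel in word-final position, so it raises to [i]. /vmedagorpaguxle/ → vmedagorpaguxli.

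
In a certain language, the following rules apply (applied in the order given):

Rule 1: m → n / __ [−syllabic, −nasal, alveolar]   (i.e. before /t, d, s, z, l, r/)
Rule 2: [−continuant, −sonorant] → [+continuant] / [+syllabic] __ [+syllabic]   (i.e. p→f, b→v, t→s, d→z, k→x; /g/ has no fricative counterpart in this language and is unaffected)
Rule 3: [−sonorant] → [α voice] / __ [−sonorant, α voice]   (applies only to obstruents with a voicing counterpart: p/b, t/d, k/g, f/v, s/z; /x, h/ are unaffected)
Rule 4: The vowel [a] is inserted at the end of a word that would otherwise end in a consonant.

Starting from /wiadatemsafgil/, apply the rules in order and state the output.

Rule 1 (nasal place assimilation): /m/ precedes the alveolar consonant /s/, so it assimilates in place to [n]. /wiadatemsafgil/ → wiadatensafgil.
Rule 2 (intervocalic spirantization): /d/ is a stop between vowels /a/ and /a/, so it spirantizes to the fricative [z]. /t/ is a stop between vowels /a/ and /e/, so it spirantizes to the fricative [s]. /wiadatensafgil/ → wiazasensafgil.
Rule 3 (regressive voicing assimilation): /f/ precedes the voiced obstruent /g/, so it voices to [v] by assimilation. /wiazasensafgil/ → wiazasensavgil.
Rule 4 (final a-epenthesis): the form ends in the consonant /l/, so [a] is inserted word-finally. /wiazasensavgil/ → wiazasensavgila.

wiazasensavgila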